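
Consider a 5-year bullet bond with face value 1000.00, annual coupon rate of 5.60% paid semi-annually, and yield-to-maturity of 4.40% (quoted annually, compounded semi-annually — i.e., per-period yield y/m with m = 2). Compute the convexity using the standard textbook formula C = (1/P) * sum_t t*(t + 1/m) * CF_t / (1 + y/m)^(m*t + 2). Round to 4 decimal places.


Answer: Convexity = 22.4749

Derivation:
Coupon per period c = face * coupon_rate / m = 28.000000
Periods per year m = 2; per-period yield y/m = 0.022000
Number of cashflows N = 10
Cashflows (t years, CF_t, discount factor 1/(1+y/m)^(m*t), PV):
  t = 0.5000: CF_t = 28.000000, DF = 0.978474, PV = 27.397260
  t = 1.0000: CF_t = 28.000000, DF = 0.957411, PV = 26.807495
  t = 1.5000: CF_t = 28.000000, DF = 0.936801, PV = 26.230426
  t = 2.0000: CF_t = 28.000000, DF = 0.916635, PV = 25.665779
  t = 2.5000: CF_t = 28.000000, DF = 0.896903, PV = 25.113287
  t = 3.0000: CF_t = 28.000000, DF = 0.877596, PV = 24.572687
  t = 3.5000: CF_t = 28.000000, DF = 0.858704, PV = 24.043725
  t = 4.0000: CF_t = 28.000000, DF = 0.840220, PV = 23.526150
  t = 4.5000: CF_t = 28.000000, DF = 0.822133, PV = 23.019716
  t = 5.0000: CF_t = 1028.000000, DF = 0.804435, PV = 826.959340
Price P = sum_t PV_t = 1053.335867
Convexity numerator sum_t t*(t + 1/m) * CF_t / (1+y/m)^(m*t + 2):
  t = 0.5000: term = 13.115213
  t = 1.0000: term = 38.498668
  t = 1.5000: term = 75.339860
  t = 2.0000: term = 122.863437
  t = 2.5000: term = 180.327941
  t = 3.0000: term = 247.024577
  t = 3.5000: term = 322.276030
  t = 4.0000: term = 405.435318
  t = 4.5000: term = 495.884685
  t = 5.0000: term = 21772.838886
Convexity = (1/P) * sum = 23673.604615 / 1053.335867 = 22.474887


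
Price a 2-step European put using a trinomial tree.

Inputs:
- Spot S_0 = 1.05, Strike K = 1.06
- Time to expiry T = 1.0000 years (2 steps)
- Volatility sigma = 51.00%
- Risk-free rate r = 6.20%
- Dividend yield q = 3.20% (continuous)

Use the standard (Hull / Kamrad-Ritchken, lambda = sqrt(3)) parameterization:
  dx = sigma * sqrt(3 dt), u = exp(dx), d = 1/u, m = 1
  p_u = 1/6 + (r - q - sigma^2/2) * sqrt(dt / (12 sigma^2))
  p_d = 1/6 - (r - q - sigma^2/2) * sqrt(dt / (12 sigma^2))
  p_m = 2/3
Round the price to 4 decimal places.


Answer: Price = V(0,0) = 0.1641

Derivation:
dt = T/N = 0.500000; dx = sigma*sqrt(3*dt) = 0.624620
u = exp(dx) = 1.867536; d = 1/u = 0.535465
p_u = 0.126622, p_m = 0.666667, p_d = 0.206711
Discount per step: exp(-r*dt) = 0.969476
Stock lattice S(k, j) with j the centered position index:
  k=0: S(0,+0) = 1.0500
  k=1: S(1,-1) = 0.5622; S(1,+0) = 1.0500; S(1,+1) = 1.9609
  k=2: S(2,-2) = 0.3011; S(2,-1) = 0.5622; S(2,+0) = 1.0500; S(2,+1) = 1.9609; S(2,+2) = 3.6621
Terminal payoffs V(N, j) = max(K - S_T, 0):
  V(2,-2) = 0.758941; V(2,-1) = 0.497762; V(2,+0) = 0.010000; V(2,+1) = 0.000000; V(2,+2) = 0.000000
Backward induction: V(k, j) = exp(-r*dt) * [p_u * V(k+1, j+1) + p_m * V(k+1, j) + p_d * V(k+1, j-1)]
  V(1,-1) = exp(-r*dt) * [p_u*0.010000 + p_m*0.497762 + p_d*0.758941] = 0.475032
  V(1,+0) = exp(-r*dt) * [p_u*0.000000 + p_m*0.010000 + p_d*0.497762] = 0.106215
  V(1,+1) = exp(-r*dt) * [p_u*0.000000 + p_m*0.000000 + p_d*0.010000] = 0.002004
  V(0,+0) = exp(-r*dt) * [p_u*0.002004 + p_m*0.106215 + p_d*0.475032] = 0.164092


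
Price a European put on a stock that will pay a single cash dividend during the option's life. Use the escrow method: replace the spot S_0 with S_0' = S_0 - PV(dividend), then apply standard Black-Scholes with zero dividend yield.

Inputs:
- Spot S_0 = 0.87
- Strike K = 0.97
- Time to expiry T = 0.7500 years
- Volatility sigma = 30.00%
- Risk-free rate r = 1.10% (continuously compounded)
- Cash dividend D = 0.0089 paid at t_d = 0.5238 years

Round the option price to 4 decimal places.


Answer: Price = 0.1530

Derivation:
PV(D) = D * exp(-r * t_d) = 0.0089 * 0.99425477 = 0.00884887
S_0' = S_0 - PV(D) = 0.8700 - 0.00884887 = 0.86115113
d1 = (ln(S_0'/K) + (r + sigma^2/2)*T) / (sigma*sqrt(T)) = -0.29647341
d2 = d1 - sigma*sqrt(T) = -0.55628103
exp(-rT) = 0.99178394
N(-d1) = 0.61656571; N(-d2) = 0.71099062
P = K * exp(-rT) * N(-d2) - S_0' * N(-d1) = 0.9700 * 0.99178394 * 0.71099062 - 0.86115113 * 0.61656571 = 0.1530


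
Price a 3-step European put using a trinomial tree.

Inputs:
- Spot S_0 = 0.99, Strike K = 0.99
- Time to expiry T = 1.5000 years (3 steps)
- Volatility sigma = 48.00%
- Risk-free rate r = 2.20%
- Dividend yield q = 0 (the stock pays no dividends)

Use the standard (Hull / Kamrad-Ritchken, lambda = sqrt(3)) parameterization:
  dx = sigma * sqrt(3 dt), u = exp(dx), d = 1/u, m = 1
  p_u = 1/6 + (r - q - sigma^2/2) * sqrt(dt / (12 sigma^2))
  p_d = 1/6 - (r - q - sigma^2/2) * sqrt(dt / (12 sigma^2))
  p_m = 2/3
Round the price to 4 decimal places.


Answer: Price = V(0,0) = 0.1874

Derivation:
dt = T/N = 0.500000; dx = sigma*sqrt(3*dt) = 0.587878
u = exp(dx) = 1.800164; d = 1/u = 0.555505
p_u = 0.127033, p_m = 0.666667, p_d = 0.206301
Discount per step: exp(-r*dt) = 0.989060
Stock lattice S(k, j) with j the centered position index:
  k=0: S(0,+0) = 0.9900
  k=1: S(1,-1) = 0.5500; S(1,+0) = 0.9900; S(1,+1) = 1.7822
  k=2: S(2,-2) = 0.3055; S(2,-1) = 0.5500; S(2,+0) = 0.9900; S(2,+1) = 1.7822; S(2,+2) = 3.2082
  k=3: S(3,-3) = 0.1697; S(3,-2) = 0.3055; S(3,-1) = 0.5500; S(3,+0) = 0.9900; S(3,+1) = 1.7822; S(3,+2) = 3.2082; S(3,+3) = 5.7753
Terminal payoffs V(N, j) = max(K - S_T, 0):
  V(3,-3) = 0.820293; V(3,-2) = 0.684500; V(3,-1) = 0.440050; V(3,+0) = 0.000000; V(3,+1) = 0.000000; V(3,+2) = 0.000000; V(3,+3) = 0.000000
Backward induction: V(k, j) = exp(-r*dt) * [p_u * V(k+1, j+1) + p_m * V(k+1, j) + p_d * V(k+1, j-1)]
  V(2,-2) = exp(-r*dt) * [p_u*0.440050 + p_m*0.684500 + p_d*0.820293] = 0.674006
  V(2,-1) = exp(-r*dt) * [p_u*0.000000 + p_m*0.440050 + p_d*0.684500] = 0.429825
  V(2,+0) = exp(-r*dt) * [p_u*0.000000 + p_m*0.000000 + p_d*0.440050] = 0.089790
  V(2,+1) = exp(-r*dt) * [p_u*0.000000 + p_m*0.000000 + p_d*0.000000] = 0.000000
  V(2,+2) = exp(-r*dt) * [p_u*0.000000 + p_m*0.000000 + p_d*0.000000] = 0.000000
  V(1,-1) = exp(-r*dt) * [p_u*0.089790 + p_m*0.429825 + p_d*0.674006] = 0.432224
  V(1,+0) = exp(-r*dt) * [p_u*0.000000 + p_m*0.089790 + p_d*0.429825] = 0.146908
  V(1,+1) = exp(-r*dt) * [p_u*0.000000 + p_m*0.000000 + p_d*0.089790] = 0.018321
  V(0,+0) = exp(-r*dt) * [p_u*0.018321 + p_m*0.146908 + p_d*0.432224] = 0.187362


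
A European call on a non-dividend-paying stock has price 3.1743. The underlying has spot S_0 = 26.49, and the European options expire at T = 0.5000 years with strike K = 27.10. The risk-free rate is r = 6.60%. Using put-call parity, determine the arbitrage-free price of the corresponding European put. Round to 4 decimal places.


Put-call parity: C - P = S_0 * exp(-qT) - K * exp(-rT).
S_0 * exp(-qT) = 26.4900 * 1.00000000 = 26.49000000
K * exp(-rT) = 27.1000 * 0.96753856 = 26.22029496
P = C - S*exp(-qT) + K*exp(-rT)
P = 3.1743 - 26.49000000 + 26.22029496 = 2.9046

Answer: Put price = 2.9046


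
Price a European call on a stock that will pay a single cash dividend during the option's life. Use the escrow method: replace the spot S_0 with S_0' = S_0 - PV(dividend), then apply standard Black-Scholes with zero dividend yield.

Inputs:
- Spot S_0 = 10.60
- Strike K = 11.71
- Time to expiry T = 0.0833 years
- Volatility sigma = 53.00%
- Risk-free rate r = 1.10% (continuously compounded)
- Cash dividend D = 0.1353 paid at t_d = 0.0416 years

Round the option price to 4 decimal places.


PV(D) = D * exp(-r * t_d) = 0.1353 * 0.99954250 = 0.13523810
S_0' = S_0 - PV(D) = 10.6000 - 0.13523810 = 10.46476190
d1 = (ln(S_0'/K) + (r + sigma^2/2)*T) / (sigma*sqrt(T)) = -0.65251751
d2 = d1 - sigma*sqrt(T) = -0.80548473
exp(-rT) = 0.99908412
N(d1) = 0.25703369; N(d2) = 0.21027001
C = S_0' * N(d1) - K * exp(-rT) * N(d2) = 10.46476190 * 0.25703369 - 11.7100 * 0.99908412 * 0.21027001 = 0.2298

Answer: Price = 0.2298


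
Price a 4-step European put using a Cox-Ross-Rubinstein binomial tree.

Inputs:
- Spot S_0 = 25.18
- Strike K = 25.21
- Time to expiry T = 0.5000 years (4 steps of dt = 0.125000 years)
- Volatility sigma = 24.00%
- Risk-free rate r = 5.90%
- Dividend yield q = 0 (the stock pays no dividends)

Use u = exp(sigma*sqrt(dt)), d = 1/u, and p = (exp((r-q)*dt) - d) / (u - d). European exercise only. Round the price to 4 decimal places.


dt = T/N = 0.125000
u = exp(sigma*sqrt(dt)) = 1.088557; d = 1/u = 0.918647
p = (exp((r-q)*dt) - d) / (u - d) = 0.522365
Discount per step: exp(-r*dt) = 0.992652
Stock lattice S(k, i) with i counting down-moves:
  k=0: S(0,0) = 25.1800
  k=1: S(1,0) = 27.4099; S(1,1) = 23.1315
  k=2: S(2,0) = 29.8372; S(2,1) = 25.1800; S(2,2) = 21.2497
  k=3: S(3,0) = 32.4795; S(3,1) = 27.4099; S(3,2) = 23.1315; S(3,3) = 19.5210
  k=4: S(4,0) = 35.3558; S(4,1) = 29.8372; S(4,2) = 25.1800; S(4,3) = 21.2497; S(4,4) = 17.9329
Terminal payoffs V(N, i) = max(K - S_T, 0):
  V(4,0) = 0.000000; V(4,1) = 0.000000; V(4,2) = 0.030000; V(4,3) = 3.960266; V(4,4) = 7.277068
Backward induction: V(k, i) = exp(-r*dt) * [p * V(k+1, i) + (1-p) * V(k+1, i+1)].
  V(3,0) = exp(-r*dt) * [p*0.000000 + (1-p)*0.000000] = 0.000000
  V(3,1) = exp(-r*dt) * [p*0.000000 + (1-p)*0.030000] = 0.014224
  V(3,2) = exp(-r*dt) * [p*0.030000 + (1-p)*3.960266] = 1.893216
  V(3,3) = exp(-r*dt) * [p*3.960266 + (1-p)*7.277068] = 5.503745
  V(2,0) = exp(-r*dt) * [p*0.000000 + (1-p)*0.014224] = 0.006744
  V(2,1) = exp(-r*dt) * [p*0.014224 + (1-p)*1.893216] = 0.904997
  V(2,2) = exp(-r*dt) * [p*1.893216 + (1-p)*5.503745] = 3.591147
  V(1,0) = exp(-r*dt) * [p*0.006744 + (1-p)*0.904997] = 0.432578
  V(1,1) = exp(-r*dt) * [p*0.904997 + (1-p)*3.591147] = 2.171918
  V(0,0) = exp(-r*dt) * [p*0.432578 + (1-p)*2.171918] = 1.254064

Answer: Price = V(0,0) = 1.2541


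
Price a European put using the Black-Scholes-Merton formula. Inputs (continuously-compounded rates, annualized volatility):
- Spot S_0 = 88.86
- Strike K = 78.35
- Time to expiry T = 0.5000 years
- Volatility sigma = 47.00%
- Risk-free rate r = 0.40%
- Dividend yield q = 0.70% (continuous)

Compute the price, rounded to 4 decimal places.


d1 = (ln(S/K) + (r - q + 0.5*sigma^2) * T) / (sigma * sqrt(T)) = 0.54041351
d2 = d1 - sigma * sqrt(T) = 0.20807333
exp(-rT) = 0.99800200; exp(-qT) = 0.99650612
P = K * exp(-rT) * N(-d2) - S_0 * exp(-qT) * N(-d1)
N(-d1) = 0.29445594; N(-d2) = 0.41758586
P = 78.3500 * 0.99800200 * 0.41758586 - 88.8600 * 0.99650612 * 0.29445594 = 6.5785

Answer: Price = 6.5785


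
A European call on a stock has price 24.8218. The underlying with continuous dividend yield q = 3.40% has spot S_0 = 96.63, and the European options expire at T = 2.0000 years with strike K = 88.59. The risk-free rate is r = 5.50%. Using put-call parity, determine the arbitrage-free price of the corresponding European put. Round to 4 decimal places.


Put-call parity: C - P = S_0 * exp(-qT) - K * exp(-rT).
S_0 * exp(-qT) = 96.6300 * 0.93426047 = 90.27758956
K * exp(-rT) = 88.5900 * 0.89583414 = 79.36194605
P = C - S*exp(-qT) + K*exp(-rT)
P = 24.8218 - 90.27758956 + 79.36194605 = 13.9062

Answer: Put price = 13.9062


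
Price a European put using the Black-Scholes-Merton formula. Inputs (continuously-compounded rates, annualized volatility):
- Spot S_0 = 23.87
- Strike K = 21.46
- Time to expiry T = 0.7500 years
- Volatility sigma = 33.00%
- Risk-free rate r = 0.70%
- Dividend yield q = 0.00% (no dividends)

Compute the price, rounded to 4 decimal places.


Answer: Price = 1.4999

Derivation:
d1 = (ln(S/K) + (r - q + 0.5*sigma^2) * T) / (sigma * sqrt(T)) = 0.53367881
d2 = d1 - sigma * sqrt(T) = 0.24789042
exp(-rT) = 0.99476376; exp(-qT) = 1.00000000
P = K * exp(-rT) * N(-d2) - S_0 * exp(-qT) * N(-d1)
N(-d1) = 0.29678189; N(-d2) = 0.40210960
P = 21.4600 * 0.99476376 * 0.40210960 - 23.8700 * 1.00000000 * 0.29678189 = 1.4999


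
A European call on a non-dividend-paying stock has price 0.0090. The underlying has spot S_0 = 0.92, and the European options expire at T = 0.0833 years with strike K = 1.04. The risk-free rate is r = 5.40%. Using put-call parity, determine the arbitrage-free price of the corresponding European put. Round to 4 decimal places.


Put-call parity: C - P = S_0 * exp(-qT) - K * exp(-rT).
S_0 * exp(-qT) = 0.9200 * 1.00000000 = 0.92000000
K * exp(-rT) = 1.0400 * 0.99551190 = 1.03533238
P = C - S*exp(-qT) + K*exp(-rT)
P = 0.0090 - 0.92000000 + 1.03533238 = 0.1243

Answer: Put price = 0.1243


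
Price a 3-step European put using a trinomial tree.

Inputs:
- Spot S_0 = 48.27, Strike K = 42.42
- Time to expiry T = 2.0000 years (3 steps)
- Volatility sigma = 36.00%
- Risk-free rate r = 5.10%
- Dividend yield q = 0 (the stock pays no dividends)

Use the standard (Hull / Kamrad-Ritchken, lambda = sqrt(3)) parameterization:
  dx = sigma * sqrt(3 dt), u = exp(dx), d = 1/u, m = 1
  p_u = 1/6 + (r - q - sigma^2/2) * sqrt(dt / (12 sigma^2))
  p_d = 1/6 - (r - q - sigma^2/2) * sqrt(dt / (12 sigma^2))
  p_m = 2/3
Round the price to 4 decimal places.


Answer: Price = V(0,0) = 4.5628

Derivation:
dt = T/N = 0.666667; dx = sigma*sqrt(3*dt) = 0.509117
u = exp(dx) = 1.663821; d = 1/u = 0.601026
p_u = 0.157631, p_m = 0.666667, p_d = 0.175702
Discount per step: exp(-r*dt) = 0.966572
Stock lattice S(k, j) with j the centered position index:
  k=0: S(0,+0) = 48.2700
  k=1: S(1,-1) = 29.0115; S(1,+0) = 48.2700; S(1,+1) = 80.3126
  k=2: S(2,-2) = 17.4367; S(2,-1) = 29.0115; S(2,+0) = 48.2700; S(2,+1) = 80.3126; S(2,+2) = 133.6259
  k=3: S(3,-3) = 10.4799; S(3,-2) = 17.4367; S(3,-1) = 29.0115; S(3,+0) = 48.2700; S(3,+1) = 80.3126; S(3,+2) = 133.6259; S(3,+3) = 222.3296
Terminal payoffs V(N, j) = max(K - S_T, 0):
  V(3,-3) = 31.940095; V(3,-2) = 24.983312; V(3,-1) = 13.408469; V(3,+0) = 0.000000; V(3,+1) = 0.000000; V(3,+2) = 0.000000; V(3,+3) = 0.000000
Backward induction: V(k, j) = exp(-r*dt) * [p_u * V(k+1, j+1) + p_m * V(k+1, j) + p_d * V(k+1, j-1)]
  V(2,-2) = exp(-r*dt) * [p_u*13.408469 + p_m*24.983312 + p_d*31.940095] = 23.566051
  V(2,-1) = exp(-r*dt) * [p_u*0.000000 + p_m*13.408469 + p_d*24.983312] = 12.883040
  V(2,+0) = exp(-r*dt) * [p_u*0.000000 + p_m*0.000000 + p_d*13.408469] = 2.277140
  V(2,+1) = exp(-r*dt) * [p_u*0.000000 + p_m*0.000000 + p_d*0.000000] = 0.000000
  V(2,+2) = exp(-r*dt) * [p_u*0.000000 + p_m*0.000000 + p_d*0.000000] = 0.000000
  V(1,-1) = exp(-r*dt) * [p_u*2.277140 + p_m*12.883040 + p_d*23.566051] = 12.650722
  V(1,+0) = exp(-r*dt) * [p_u*0.000000 + p_m*2.277140 + p_d*12.883040] = 3.655253
  V(1,+1) = exp(-r*dt) * [p_u*0.000000 + p_m*0.000000 + p_d*2.277140] = 0.386723
  V(0,+0) = exp(-r*dt) * [p_u*0.386723 + p_m*3.655253 + p_d*12.650722] = 4.562750


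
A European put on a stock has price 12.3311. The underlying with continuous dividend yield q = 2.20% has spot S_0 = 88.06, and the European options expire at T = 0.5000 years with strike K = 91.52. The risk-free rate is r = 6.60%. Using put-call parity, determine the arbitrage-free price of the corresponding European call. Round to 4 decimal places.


Answer: Call price = 10.8786

Derivation:
Put-call parity: C - P = S_0 * exp(-qT) - K * exp(-rT).
S_0 * exp(-qT) = 88.0600 * 0.98906028 = 87.09664815
K * exp(-rT) = 91.5200 * 0.96753856 = 88.54912897
C = P + S*exp(-qT) - K*exp(-rT)
C = 12.3311 + 87.09664815 - 88.54912897 = 10.8786


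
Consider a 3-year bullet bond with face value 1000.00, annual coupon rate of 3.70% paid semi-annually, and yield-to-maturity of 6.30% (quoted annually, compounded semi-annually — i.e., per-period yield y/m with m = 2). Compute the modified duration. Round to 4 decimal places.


Coupon per period c = face * coupon_rate / m = 18.500000
Periods per year m = 2; per-period yield y/m = 0.031500
Number of cashflows N = 6
Cashflows (t years, CF_t, discount factor 1/(1+y/m)^(m*t), PV):
  t = 0.5000: CF_t = 18.500000, DF = 0.969462, PV = 17.935046
  t = 1.0000: CF_t = 18.500000, DF = 0.939856, PV = 17.387345
  t = 1.5000: CF_t = 18.500000, DF = 0.911155, PV = 16.856369
  t = 2.0000: CF_t = 18.500000, DF = 0.883330, PV = 16.341608
  t = 2.5000: CF_t = 18.500000, DF = 0.856355, PV = 15.842568
  t = 3.0000: CF_t = 1018.500000, DF = 0.830204, PV = 845.562355
Price P = sum_t PV_t = 929.925290
First compute Macaulay numerator sum_t t * PV_t:
  t * PV_t at t = 0.5000: 8.967523
  t * PV_t at t = 1.0000: 17.387345
  t * PV_t at t = 1.5000: 25.284554
  t * PV_t at t = 2.0000: 32.683217
  t * PV_t at t = 2.5000: 39.606419
  t * PV_t at t = 3.0000: 2536.687064
Macaulay duration D = 2660.616121 / 929.925290 = 2.861107
Modified duration = D / (1 + y/m) = 2.861107 / (1 + 0.031500) = 2.773735

Answer: Modified duration = 2.7737


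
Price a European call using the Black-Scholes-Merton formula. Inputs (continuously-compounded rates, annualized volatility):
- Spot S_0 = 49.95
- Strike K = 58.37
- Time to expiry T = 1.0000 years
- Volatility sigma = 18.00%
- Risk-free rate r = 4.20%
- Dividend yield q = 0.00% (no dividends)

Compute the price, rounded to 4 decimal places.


d1 = (ln(S/K) + (r - q + 0.5*sigma^2) * T) / (sigma * sqrt(T)) = -0.54210863
d2 = d1 - sigma * sqrt(T) = -0.72210863
exp(-rT) = 0.95886978; exp(-qT) = 1.00000000
C = S_0 * exp(-qT) * N(d1) - K * exp(-rT) * N(d2)
N(d1) = 0.29387184; N(d2) = 0.23511385
C = 49.9500 * 1.00000000 * 0.29387184 - 58.3700 * 0.95886978 * 0.23511385 = 1.5198

Answer: Price = 1.5198


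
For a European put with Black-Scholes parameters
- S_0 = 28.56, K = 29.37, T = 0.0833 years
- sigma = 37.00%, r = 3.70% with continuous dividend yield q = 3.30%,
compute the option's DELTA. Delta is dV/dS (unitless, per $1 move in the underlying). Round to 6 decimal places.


d1 = -0.2053735743; d2 = -0.3121620100
phi(d1) = 0.3906170207; exp(-qT) = 0.9972548748; exp(-rT) = 0.9969226448
N(-d1) = 0.5813598676
Delta = -exp(-qT) * N(-d1) = -0.9972548748 * 0.5813598676 = -0.579764

Answer: Delta = -0.579764


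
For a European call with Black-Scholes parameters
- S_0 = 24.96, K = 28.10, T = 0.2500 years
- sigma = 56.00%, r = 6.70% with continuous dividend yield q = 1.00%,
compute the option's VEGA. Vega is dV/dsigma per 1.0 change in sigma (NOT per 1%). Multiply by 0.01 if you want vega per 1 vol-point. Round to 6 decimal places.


Answer: Vega = 4.834155

Derivation:
d1 = -0.2323036887; d2 = -0.5123036887
phi(d1) = 0.3883217482; exp(-qT) = 0.9975031224; exp(-rT) = 0.9833895013
Vega = S * exp(-qT) * phi(d1) * sqrt(T) = 24.9600 * 0.9975031224 * 0.3883217482 * 0.5000000000 = 4.834155


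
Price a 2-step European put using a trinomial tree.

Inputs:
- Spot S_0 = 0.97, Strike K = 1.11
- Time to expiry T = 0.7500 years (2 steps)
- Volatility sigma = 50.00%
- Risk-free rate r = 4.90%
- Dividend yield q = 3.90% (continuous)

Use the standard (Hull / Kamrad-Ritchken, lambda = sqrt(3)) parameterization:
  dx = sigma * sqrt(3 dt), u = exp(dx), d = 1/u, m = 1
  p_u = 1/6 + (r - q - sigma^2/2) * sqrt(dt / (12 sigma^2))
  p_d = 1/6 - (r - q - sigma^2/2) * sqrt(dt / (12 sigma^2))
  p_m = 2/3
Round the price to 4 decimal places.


Answer: Price = V(0,0) = 0.2428

Derivation:
dt = T/N = 0.375000; dx = sigma*sqrt(3*dt) = 0.530330
u = exp(dx) = 1.699493; d = 1/u = 0.588411
p_u = 0.126008, p_m = 0.666667, p_d = 0.207325
Discount per step: exp(-r*dt) = 0.981793
Stock lattice S(k, j) with j the centered position index:
  k=0: S(0,+0) = 0.9700
  k=1: S(1,-1) = 0.5708; S(1,+0) = 0.9700; S(1,+1) = 1.6485
  k=2: S(2,-2) = 0.3358; S(2,-1) = 0.5708; S(2,+0) = 0.9700; S(2,+1) = 1.6485; S(2,+2) = 2.8016
Terminal payoffs V(N, j) = max(K - S_T, 0):
  V(2,-2) = 0.774160; V(2,-1) = 0.539242; V(2,+0) = 0.140000; V(2,+1) = 0.000000; V(2,+2) = 0.000000
Backward induction: V(k, j) = exp(-r*dt) * [p_u * V(k+1, j+1) + p_m * V(k+1, j) + p_d * V(k+1, j-1)]
  V(1,-1) = exp(-r*dt) * [p_u*0.140000 + p_m*0.539242 + p_d*0.774160] = 0.527850
  V(1,+0) = exp(-r*dt) * [p_u*0.000000 + p_m*0.140000 + p_d*0.539242] = 0.201397
  V(1,+1) = exp(-r*dt) * [p_u*0.000000 + p_m*0.000000 + p_d*0.140000] = 0.028497
  V(0,+0) = exp(-r*dt) * [p_u*0.028497 + p_m*0.201397 + p_d*0.527850] = 0.242790


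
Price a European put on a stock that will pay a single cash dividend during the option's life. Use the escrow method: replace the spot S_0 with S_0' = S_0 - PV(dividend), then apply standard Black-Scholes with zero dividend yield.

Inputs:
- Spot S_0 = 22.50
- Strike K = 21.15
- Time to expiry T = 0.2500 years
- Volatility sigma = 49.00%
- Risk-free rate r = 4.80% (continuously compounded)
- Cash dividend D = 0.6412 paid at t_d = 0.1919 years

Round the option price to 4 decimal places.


Answer: Price = 1.6364

Derivation:
PV(D) = D * exp(-r * t_d) = 0.6412 * 0.99083109 = 0.63532090
S_0' = S_0 - PV(D) = 22.5000 - 0.63532090 = 21.86467910
d1 = (ln(S_0'/K) + (r + sigma^2/2)*T) / (sigma*sqrt(T)) = 0.30712287
d2 = d1 - sigma*sqrt(T) = 0.06212287
exp(-rT) = 0.98807171
N(-d1) = 0.37937493; N(-d2) = 0.47523249
P = K * exp(-rT) * N(-d2) - S_0' * N(-d1) = 21.1500 * 0.98807171 * 0.47523249 - 21.86467910 * 0.37937493 = 1.6364


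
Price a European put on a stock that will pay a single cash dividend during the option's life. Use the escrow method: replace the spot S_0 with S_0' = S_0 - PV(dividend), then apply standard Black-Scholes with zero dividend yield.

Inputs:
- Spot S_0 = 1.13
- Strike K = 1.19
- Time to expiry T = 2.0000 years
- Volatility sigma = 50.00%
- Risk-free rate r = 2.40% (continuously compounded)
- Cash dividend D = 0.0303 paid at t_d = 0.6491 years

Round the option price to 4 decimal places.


PV(D) = D * exp(-r * t_d) = 0.0303 * 0.98454232 = 0.02983163
S_0' = S_0 - PV(D) = 1.1300 - 0.02983163 = 1.10016837
d1 = (ln(S_0'/K) + (r + sigma^2/2)*T) / (sigma*sqrt(T)) = 0.31043391
d2 = d1 - sigma*sqrt(T) = -0.39667287
exp(-rT) = 0.95313379
N(-d1) = 0.37811551; N(-d2) = 0.65419565
P = K * exp(-rT) * N(-d2) - S_0' * N(-d1) = 1.1900 * 0.95313379 * 0.65419565 - 1.10016837 * 0.37811551 = 0.3260

Answer: Price = 0.3260


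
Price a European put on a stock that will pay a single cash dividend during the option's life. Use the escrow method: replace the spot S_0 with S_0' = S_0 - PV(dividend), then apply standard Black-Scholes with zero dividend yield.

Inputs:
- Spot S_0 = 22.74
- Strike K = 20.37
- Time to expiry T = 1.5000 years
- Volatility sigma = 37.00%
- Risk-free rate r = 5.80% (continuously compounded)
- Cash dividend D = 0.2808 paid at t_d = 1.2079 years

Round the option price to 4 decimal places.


Answer: Price = 2.0838

Derivation:
PV(D) = D * exp(-r * t_d) = 0.2808 * 0.93233956 = 0.26180095
S_0' = S_0 - PV(D) = 22.7400 - 0.26180095 = 22.47819905
d1 = (ln(S_0'/K) + (r + sigma^2/2)*T) / (sigma*sqrt(T)) = 0.63589124
d2 = d1 - sigma*sqrt(T) = 0.18273564
exp(-rT) = 0.91667710
N(-d1) = 0.26242366; N(-d2) = 0.42750273
P = K * exp(-rT) * N(-d2) - S_0' * N(-d1) = 20.3700 * 0.91667710 * 0.42750273 - 22.47819905 * 0.26242366 = 2.0838


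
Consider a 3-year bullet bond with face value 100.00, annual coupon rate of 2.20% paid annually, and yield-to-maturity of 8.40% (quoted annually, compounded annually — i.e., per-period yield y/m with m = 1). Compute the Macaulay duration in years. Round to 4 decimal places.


Answer: Macaulay duration = 2.9295 years

Derivation:
Coupon per period c = face * coupon_rate / m = 2.200000
Periods per year m = 1; per-period yield y/m = 0.084000
Number of cashflows N = 3
Cashflows (t years, CF_t, discount factor 1/(1+y/m)^(m*t), PV):
  t = 1.0000: CF_t = 2.200000, DF = 0.922509, PV = 2.029520
  t = 2.0000: CF_t = 2.200000, DF = 0.851023, PV = 1.872251
  t = 3.0000: CF_t = 102.200000, DF = 0.785077, PV = 80.234851
Price P = sum_t PV_t = 84.136622
Macaulay numerator sum_t t * PV_t:
  t * PV_t at t = 1.0000: 2.029520
  t * PV_t at t = 2.0000: 3.744502
  t * PV_t at t = 3.0000: 240.704552
Macaulay duration D = (sum_t t * PV_t) / P = 246.478575 / 84.136622 = 2.929504


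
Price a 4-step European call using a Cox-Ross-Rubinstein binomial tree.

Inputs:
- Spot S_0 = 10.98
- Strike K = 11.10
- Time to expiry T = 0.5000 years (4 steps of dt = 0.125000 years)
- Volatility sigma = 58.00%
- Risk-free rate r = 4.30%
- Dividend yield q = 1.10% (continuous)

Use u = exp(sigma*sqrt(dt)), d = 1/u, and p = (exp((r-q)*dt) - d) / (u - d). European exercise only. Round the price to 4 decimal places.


dt = T/N = 0.125000
u = exp(sigma*sqrt(dt)) = 1.227600; d = 1/u = 0.814598
p = (exp((r-q)*dt) - d) / (u - d) = 0.458618
Discount per step: exp(-r*dt) = 0.994639
Stock lattice S(k, i) with i counting down-moves:
  k=0: S(0,0) = 10.9800
  k=1: S(1,0) = 13.4790; S(1,1) = 8.9443
  k=2: S(2,0) = 16.5469; S(2,1) = 10.9800; S(2,2) = 7.2860
  k=3: S(3,0) = 20.3129; S(3,1) = 13.4790; S(3,2) = 8.9443; S(3,3) = 5.9352
  k=4: S(4,0) = 24.9362; S(4,1) = 16.5469; S(4,2) = 10.9800; S(4,3) = 7.2860; S(4,4) = 4.8348
Terminal payoffs V(N, i) = max(S_T - K, 0):
  V(4,0) = 13.836169; V(4,1) = 5.446877; V(4,2) = 0.000000; V(4,3) = 0.000000; V(4,4) = 0.000000
Backward induction: V(k, i) = exp(-r*dt) * [p * V(k+1, i) + (1-p) * V(k+1, i+1)].
  V(3,0) = exp(-r*dt) * [p*13.836169 + (1-p)*5.446877] = 9.244536
  V(3,1) = exp(-r*dt) * [p*5.446877 + (1-p)*0.000000] = 2.484646
  V(3,2) = exp(-r*dt) * [p*0.000000 + (1-p)*0.000000] = 0.000000
  V(3,3) = exp(-r*dt) * [p*0.000000 + (1-p)*0.000000] = 0.000000
  V(2,0) = exp(-r*dt) * [p*9.244536 + (1-p)*2.484646] = 5.554917
  V(2,1) = exp(-r*dt) * [p*2.484646 + (1-p)*0.000000] = 1.133396
  V(2,2) = exp(-r*dt) * [p*0.000000 + (1-p)*0.000000] = 0.000000
  V(1,0) = exp(-r*dt) * [p*5.554917 + (1-p)*1.133396] = 3.144240
  V(1,1) = exp(-r*dt) * [p*1.133396 + (1-p)*0.000000] = 0.517009
  V(0,0) = exp(-r*dt) * [p*3.144240 + (1-p)*0.517009] = 1.712675

Answer: Price = V(0,0) = 1.7127


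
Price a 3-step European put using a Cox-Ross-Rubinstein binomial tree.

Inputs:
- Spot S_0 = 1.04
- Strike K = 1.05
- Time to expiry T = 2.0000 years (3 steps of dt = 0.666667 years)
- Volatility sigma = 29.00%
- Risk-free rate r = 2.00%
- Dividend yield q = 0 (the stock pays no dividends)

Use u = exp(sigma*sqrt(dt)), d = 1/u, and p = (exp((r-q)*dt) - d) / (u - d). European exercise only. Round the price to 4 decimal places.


dt = T/N = 0.666667
u = exp(sigma*sqrt(dt)) = 1.267167; d = 1/u = 0.789162
p = (exp((r-q)*dt) - d) / (u - d) = 0.469159
Discount per step: exp(-r*dt) = 0.986755
Stock lattice S(k, i) with i counting down-moves:
  k=0: S(0,0) = 1.0400
  k=1: S(1,0) = 1.3179; S(1,1) = 0.8207
  k=2: S(2,0) = 1.6699; S(2,1) = 1.0400; S(2,2) = 0.6477
  k=3: S(3,0) = 2.1161; S(3,1) = 1.3179; S(3,2) = 0.8207; S(3,3) = 0.5111
Terminal payoffs V(N, i) = max(K - S_T, 0):
  V(3,0) = 0.000000; V(3,1) = 0.000000; V(3,2) = 0.229272; V(3,3) = 0.538870
Backward induction: V(k, i) = exp(-r*dt) * [p * V(k+1, i) + (1-p) * V(k+1, i+1)].
  V(2,0) = exp(-r*dt) * [p*0.000000 + (1-p)*0.000000] = 0.000000
  V(2,1) = exp(-r*dt) * [p*0.000000 + (1-p)*0.229272] = 0.120095
  V(2,2) = exp(-r*dt) * [p*0.229272 + (1-p)*0.538870] = 0.388406
  V(1,0) = exp(-r*dt) * [p*0.000000 + (1-p)*0.120095] = 0.062907
  V(1,1) = exp(-r*dt) * [p*0.120095 + (1-p)*0.388406] = 0.259048
  V(0,0) = exp(-r*dt) * [p*0.062907 + (1-p)*0.259048] = 0.164814

Answer: Price = V(0,0) = 0.1648


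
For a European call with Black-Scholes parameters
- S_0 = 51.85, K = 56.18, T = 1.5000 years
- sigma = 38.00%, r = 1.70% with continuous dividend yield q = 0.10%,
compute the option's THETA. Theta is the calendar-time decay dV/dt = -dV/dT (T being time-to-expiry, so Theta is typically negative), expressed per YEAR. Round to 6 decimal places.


d1 = 0.1119333293; d2 = -0.3534697218
phi(d1) = 0.3964509043; exp(-qT) = 0.9985011244; exp(-rT) = 0.9748223790
Theta = -S*exp(-qT)*phi(d1)*sigma/(2*sqrt(T)) - r*K*exp(-rT)*N(d2) + q*S*exp(-qT)*N(d1)
N(d1) = 0.5445618652; N(d2) = 0.3618681621; sqrt(T) = 1.2247448714
Term 1 = -51.8500 * 0.9985011244 * 0.3964509043 * 0.3800 / (2 * 1.2247448714) = -3.1841586866
Term 2 = -0.0170 * 56.1800 * 0.9748223790 * 0.3618681621 = -0.3369042749
Term 3 = 0.0010 * 51.8500 * 0.9985011244 * 0.5445618652 = 0.0281932112
Theta = -3.1841586866 + (-0.3369042749) + (0.0281932112) = -3.492870

Answer: Theta = -3.492870


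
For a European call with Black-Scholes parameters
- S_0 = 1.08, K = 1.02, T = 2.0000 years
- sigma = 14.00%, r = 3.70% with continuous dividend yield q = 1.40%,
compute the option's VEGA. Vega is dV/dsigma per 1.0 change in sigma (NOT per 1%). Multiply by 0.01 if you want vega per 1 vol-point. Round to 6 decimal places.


d1 = 0.6200236205; d2 = 0.4220337218
phi(d1) = 0.3291791399; exp(-qT) = 0.9723883668; exp(-rT) = 0.9286716938
Vega = S * exp(-qT) * phi(d1) * sqrt(T) = 1.0800 * 0.9723883668 * 0.3291791399 * 1.4142135624 = 0.488890

Answer: Vega = 0.488890


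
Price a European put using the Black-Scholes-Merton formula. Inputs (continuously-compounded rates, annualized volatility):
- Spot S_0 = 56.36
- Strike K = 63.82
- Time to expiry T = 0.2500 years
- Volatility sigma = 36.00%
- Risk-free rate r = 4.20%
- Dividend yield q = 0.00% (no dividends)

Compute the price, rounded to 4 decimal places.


Answer: Price = 8.5078

Derivation:
d1 = (ln(S/K) + (r - q + 0.5*sigma^2) * T) / (sigma * sqrt(T)) = -0.54226074
d2 = d1 - sigma * sqrt(T) = -0.72226074
exp(-rT) = 0.98955493; exp(-qT) = 1.00000000
P = K * exp(-rT) * N(-d2) - S_0 * exp(-qT) * N(-d1)
N(-d1) = 0.70618055; N(-d2) = 0.76493291
P = 63.8200 * 0.98955493 * 0.76493291 - 56.3600 * 1.00000000 * 0.70618055 = 8.5078


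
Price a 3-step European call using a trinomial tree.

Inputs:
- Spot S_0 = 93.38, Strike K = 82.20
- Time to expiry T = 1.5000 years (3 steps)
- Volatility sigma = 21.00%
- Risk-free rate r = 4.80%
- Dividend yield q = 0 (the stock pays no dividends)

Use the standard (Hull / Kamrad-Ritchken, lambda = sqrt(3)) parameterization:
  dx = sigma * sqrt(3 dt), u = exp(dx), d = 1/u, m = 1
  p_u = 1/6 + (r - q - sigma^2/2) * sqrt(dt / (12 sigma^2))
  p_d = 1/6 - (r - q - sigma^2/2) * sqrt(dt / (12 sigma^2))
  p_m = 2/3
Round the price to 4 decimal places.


Answer: Price = V(0,0) = 19.8130

Derivation:
dt = T/N = 0.500000; dx = sigma*sqrt(3*dt) = 0.257196
u = exp(dx) = 1.293299; d = 1/u = 0.773216
p_u = 0.191891, p_m = 0.666667, p_d = 0.141443
Discount per step: exp(-r*dt) = 0.976286
Stock lattice S(k, j) with j the centered position index:
  k=0: S(0,+0) = 93.3800
  k=1: S(1,-1) = 72.2029; S(1,+0) = 93.3800; S(1,+1) = 120.7683
  k=2: S(2,-2) = 55.8285; S(2,-1) = 72.2029; S(2,+0) = 93.3800; S(2,+1) = 120.7683; S(2,+2) = 156.1895
  k=3: S(3,-3) = 43.1675; S(3,-2) = 55.8285; S(3,-1) = 72.2029; S(3,+0) = 93.3800; S(3,+1) = 120.7683; S(3,+2) = 156.1895; S(3,+3) = 201.9997
Terminal payoffs V(N, j) = max(S_T - K, 0):
  V(3,-3) = 0.000000; V(3,-2) = 0.000000; V(3,-1) = 0.000000; V(3,+0) = 11.180000; V(3,+1) = 38.568273; V(3,+2) = 73.989503; V(3,+3) = 119.799750
Backward induction: V(k, j) = exp(-r*dt) * [p_u * V(k+1, j+1) + p_m * V(k+1, j) + p_d * V(k+1, j-1)]
  V(2,-2) = exp(-r*dt) * [p_u*0.000000 + p_m*0.000000 + p_d*0.000000] = 0.000000
  V(2,-1) = exp(-r*dt) * [p_u*11.180000 + p_m*0.000000 + p_d*0.000000] = 2.094462
  V(2,+0) = exp(-r*dt) * [p_u*38.568273 + p_m*11.180000 + p_d*0.000000] = 14.501964
  V(2,+1) = exp(-r*dt) * [p_u*73.989503 + p_m*38.568273 + p_d*11.180000] = 40.507462
  V(2,+2) = exp(-r*dt) * [p_u*119.799750 + p_m*73.989503 + p_d*38.568273] = 75.925722
  V(1,-1) = exp(-r*dt) * [p_u*14.501964 + p_m*2.094462 + p_d*0.000000] = 4.079994
  V(1,+0) = exp(-r*dt) * [p_u*40.507462 + p_m*14.501964 + p_d*2.094462] = 17.316597
  V(1,+1) = exp(-r*dt) * [p_u*75.925722 + p_m*40.507462 + p_d*14.501964] = 42.591053
  V(0,+0) = exp(-r*dt) * [p_u*42.591053 + p_m*17.316597 + p_d*4.079994] = 19.813040


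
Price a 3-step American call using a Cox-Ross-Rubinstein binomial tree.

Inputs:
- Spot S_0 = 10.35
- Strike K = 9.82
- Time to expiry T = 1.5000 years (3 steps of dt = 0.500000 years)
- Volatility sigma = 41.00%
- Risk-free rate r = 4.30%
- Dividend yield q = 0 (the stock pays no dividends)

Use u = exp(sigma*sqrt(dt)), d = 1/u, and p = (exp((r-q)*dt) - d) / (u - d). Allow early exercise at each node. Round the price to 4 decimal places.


Answer: Price = V(0,0) = 2.7073

Derivation:
dt = T/N = 0.500000
u = exp(sigma*sqrt(dt)) = 1.336312; d = 1/u = 0.748328
p = (exp((r-q)*dt) - d) / (u - d) = 0.464986
Discount per step: exp(-r*dt) = 0.978729
Stock lattice S(k, i) with i counting down-moves:
  k=0: S(0,0) = 10.3500
  k=1: S(1,0) = 13.8308; S(1,1) = 7.7452
  k=2: S(2,0) = 18.4823; S(2,1) = 10.3500; S(2,2) = 5.7959
  k=3: S(3,0) = 24.6981; S(3,1) = 13.8308; S(3,2) = 7.7452; S(3,3) = 4.3373
Terminal payoffs V(N, i) = max(S_T - K, 0):
  V(3,0) = 14.878138; V(3,1) = 4.010832; V(3,2) = 0.000000; V(3,3) = 0.000000
Backward induction: V(k, i) = exp(-r*dt) * [p * V(k+1, i) + (1-p) * V(k+1, i+1)]; then take max(V_cont, immediate exercise) for American.
  V(2,0) = exp(-r*dt) * [p*14.878138 + (1-p)*4.010832] = 8.871187; exercise = 8.662310; V(2,0) = max -> 8.871187
  V(2,1) = exp(-r*dt) * [p*4.010832 + (1-p)*0.000000] = 1.825314; exercise = 0.530000; V(2,1) = max -> 1.825314
  V(2,2) = exp(-r*dt) * [p*0.000000 + (1-p)*0.000000] = 0.000000; exercise = 0.000000; V(2,2) = max -> 0.000000
  V(1,0) = exp(-r*dt) * [p*8.871187 + (1-p)*1.825314] = 4.993037; exercise = 4.010832; V(1,0) = max -> 4.993037
  V(1,1) = exp(-r*dt) * [p*1.825314 + (1-p)*0.000000] = 0.830693; exercise = 0.000000; V(1,1) = max -> 0.830693
  V(0,0) = exp(-r*dt) * [p*4.993037 + (1-p)*0.830693] = 2.707290; exercise = 0.530000; V(0,0) = max -> 2.707290


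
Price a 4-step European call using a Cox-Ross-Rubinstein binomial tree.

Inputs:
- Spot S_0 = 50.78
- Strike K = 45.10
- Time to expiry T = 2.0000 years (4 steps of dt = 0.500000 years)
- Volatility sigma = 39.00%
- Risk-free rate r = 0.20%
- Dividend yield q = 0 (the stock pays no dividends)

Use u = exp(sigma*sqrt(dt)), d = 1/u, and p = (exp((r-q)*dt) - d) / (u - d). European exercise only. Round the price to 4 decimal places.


Answer: Price = V(0,0) = 13.7415

Derivation:
dt = T/N = 0.500000
u = exp(sigma*sqrt(dt)) = 1.317547; d = 1/u = 0.758986
p = (exp((r-q)*dt) - d) / (u - d) = 0.433282
Discount per step: exp(-r*dt) = 0.999000
Stock lattice S(k, i) with i counting down-moves:
  k=0: S(0,0) = 50.7800
  k=1: S(1,0) = 66.9050; S(1,1) = 38.5413
  k=2: S(2,0) = 88.1505; S(2,1) = 50.7800; S(2,2) = 29.2523
  k=3: S(3,0) = 116.1425; S(3,1) = 66.9050; S(3,2) = 38.5413; S(3,3) = 22.2021
  k=4: S(4,0) = 153.0231; S(4,1) = 88.1505; S(4,2) = 50.7800; S(4,3) = 29.2523; S(4,4) = 16.8511
Terminal payoffs V(N, i) = max(S_T - K, 0):
  V(4,0) = 107.923140; V(4,1) = 43.050525; V(4,2) = 5.680000; V(4,3) = 0.000000; V(4,4) = 0.000000
Backward induction: V(k, i) = exp(-r*dt) * [p * V(k+1, i) + (1-p) * V(k+1, i+1)].
  V(3,0) = exp(-r*dt) * [p*107.923140 + (1-p)*43.050525] = 71.087534
  V(3,1) = exp(-r*dt) * [p*43.050525 + (1-p)*5.680000] = 21.850112
  V(3,2) = exp(-r*dt) * [p*5.680000 + (1-p)*0.000000] = 2.458582
  V(3,3) = exp(-r*dt) * [p*0.000000 + (1-p)*0.000000] = 0.000000
  V(2,0) = exp(-r*dt) * [p*71.087534 + (1-p)*21.850112] = 43.140635
  V(2,1) = exp(-r*dt) * [p*21.850112 + (1-p)*2.458582] = 10.849726
  V(2,2) = exp(-r*dt) * [p*2.458582 + (1-p)*0.000000] = 1.064194
  V(1,0) = exp(-r*dt) * [p*43.140635 + (1-p)*10.849726] = 24.815965
  V(1,1) = exp(-r*dt) * [p*10.849726 + (1-p)*1.064194] = 5.298787
  V(0,0) = exp(-r*dt) * [p*24.815965 + (1-p)*5.298787] = 13.741479


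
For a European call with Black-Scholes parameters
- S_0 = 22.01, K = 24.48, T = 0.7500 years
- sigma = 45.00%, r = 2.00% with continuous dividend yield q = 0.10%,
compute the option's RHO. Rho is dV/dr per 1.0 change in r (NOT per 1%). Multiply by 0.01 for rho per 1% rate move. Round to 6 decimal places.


d1 = -0.0414975307; d2 = -0.4312089624
phi(d1) = 0.3985989299; exp(-qT) = 0.9992502812; exp(-rT) = 0.9851119396
N(d2) = 0.3331582189
Rho = K*T*exp(-rT)*N(d2) = 24.4800 * 0.7500 * 0.9851119396 * 0.3331582189 = 6.025718

Answer: Rho = 6.025718


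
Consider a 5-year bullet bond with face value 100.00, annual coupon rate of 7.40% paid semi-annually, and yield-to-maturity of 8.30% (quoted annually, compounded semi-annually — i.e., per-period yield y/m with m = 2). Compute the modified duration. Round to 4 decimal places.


Coupon per period c = face * coupon_rate / m = 3.700000
Periods per year m = 2; per-period yield y/m = 0.041500
Number of cashflows N = 10
Cashflows (t years, CF_t, discount factor 1/(1+y/m)^(m*t), PV):
  t = 0.5000: CF_t = 3.700000, DF = 0.960154, PV = 3.552568
  t = 1.0000: CF_t = 3.700000, DF = 0.921895, PV = 3.411011
  t = 1.5000: CF_t = 3.700000, DF = 0.885161, PV = 3.275095
  t = 2.0000: CF_t = 3.700000, DF = 0.849890, PV = 3.144594
  t = 2.5000: CF_t = 3.700000, DF = 0.816025, PV = 3.019294
  t = 3.0000: CF_t = 3.700000, DF = 0.783510, PV = 2.898986
  t = 3.5000: CF_t = 3.700000, DF = 0.752290, PV = 2.783472
  t = 4.0000: CF_t = 3.700000, DF = 0.722314, PV = 2.672560
  t = 4.5000: CF_t = 3.700000, DF = 0.693532, PV = 2.566069
  t = 5.0000: CF_t = 103.700000, DF = 0.665897, PV = 69.053551
Price P = sum_t PV_t = 96.377200
First compute Macaulay numerator sum_t t * PV_t:
  t * PV_t at t = 0.5000: 1.776284
  t * PV_t at t = 1.0000: 3.411011
  t * PV_t at t = 1.5000: 4.912642
  t * PV_t at t = 2.0000: 6.289189
  t * PV_t at t = 2.5000: 7.548234
  t * PV_t at t = 3.0000: 8.696957
  t * PV_t at t = 3.5000: 9.742151
  t * PV_t at t = 4.0000: 10.690242
  t * PV_t at t = 4.5000: 11.547309
  t * PV_t at t = 5.0000: 345.267753
Macaulay duration D = 409.881772 / 96.377200 = 4.252891
Modified duration = D / (1 + y/m) = 4.252891 / (1 + 0.041500) = 4.083429

Answer: Modified duration = 4.0834


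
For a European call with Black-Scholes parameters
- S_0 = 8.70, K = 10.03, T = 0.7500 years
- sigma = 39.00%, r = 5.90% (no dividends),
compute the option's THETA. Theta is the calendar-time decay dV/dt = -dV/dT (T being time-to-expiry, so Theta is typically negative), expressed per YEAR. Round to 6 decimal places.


d1 = -0.1213029979; d2 = -0.4590529054
phi(d1) = 0.3960179495; exp(-qT) = 1.0000000000; exp(-rT) = 0.9567147489
Theta = -S*exp(-qT)*phi(d1)*sigma/(2*sqrt(T)) - r*K*exp(-rT)*N(d2) + q*S*exp(-qT)*N(d1)
N(d1) = 0.4517255228; N(d2) = 0.3230980873; sqrt(T) = 0.8660254038
Term 1 = -8.7000 * 1.0000000000 * 0.3960179495 * 0.3900 / (2 * 0.8660254038) = -0.7757791496
Term 2 = -0.0590 * 10.0300 * 0.9567147489 * 0.3230980873 = -0.1829236257
Term 3 = 0 (no dividend yield, q = 0)
Theta = -0.7757791496 + (-0.1829236257) + (0.0000000000) = -0.958703

Answer: Theta = -0.958703


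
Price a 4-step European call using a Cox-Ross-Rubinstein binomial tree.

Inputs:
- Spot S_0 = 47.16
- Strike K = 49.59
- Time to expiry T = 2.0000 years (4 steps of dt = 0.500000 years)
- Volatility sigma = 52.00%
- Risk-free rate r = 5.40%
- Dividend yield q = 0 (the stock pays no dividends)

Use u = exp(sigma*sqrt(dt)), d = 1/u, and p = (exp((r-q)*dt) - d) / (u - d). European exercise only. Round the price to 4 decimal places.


Answer: Price = V(0,0) = 14.0939

Derivation:
dt = T/N = 0.500000
u = exp(sigma*sqrt(dt)) = 1.444402; d = 1/u = 0.692328
p = (exp((r-q)*dt) - d) / (u - d) = 0.445488
Discount per step: exp(-r*dt) = 0.973361
Stock lattice S(k, i) with i counting down-moves:
  k=0: S(0,0) = 47.1600
  k=1: S(1,0) = 68.1180; S(1,1) = 32.6502
  k=2: S(2,0) = 98.3898; S(2,1) = 47.1600; S(2,2) = 22.6046
  k=3: S(3,0) = 142.1144; S(3,1) = 68.1180; S(3,2) = 32.6502; S(3,3) = 15.6498
  k=4: S(4,0) = 205.2704; S(4,1) = 98.3898; S(4,2) = 47.1600; S(4,3) = 22.6046; S(4,4) = 10.8348
Terminal payoffs V(N, i) = max(S_T - K, 0):
  V(4,0) = 155.680409; V(4,1) = 48.799799; V(4,2) = 0.000000; V(4,3) = 0.000000; V(4,4) = 0.000000
Backward induction: V(k, i) = exp(-r*dt) * [p * V(k+1, i) + (1-p) * V(k+1, i+1)].
  V(3,0) = exp(-r*dt) * [p*155.680409 + (1-p)*48.799799] = 93.845457
  V(3,1) = exp(-r*dt) * [p*48.799799 + (1-p)*0.000000] = 21.160593
  V(3,2) = exp(-r*dt) * [p*0.000000 + (1-p)*0.000000] = 0.000000
  V(3,3) = exp(-r*dt) * [p*0.000000 + (1-p)*0.000000] = 0.000000
  V(2,0) = exp(-r*dt) * [p*93.845457 + (1-p)*21.160593] = 52.114548
  V(2,1) = exp(-r*dt) * [p*21.160593 + (1-p)*0.000000] = 9.175667
  V(2,2) = exp(-r*dt) * [p*0.000000 + (1-p)*0.000000] = 0.000000
  V(1,0) = exp(-r*dt) * [p*52.114548 + (1-p)*9.175667] = 27.550418
  V(1,1) = exp(-r*dt) * [p*9.175667 + (1-p)*0.000000] = 3.978757
  V(0,0) = exp(-r*dt) * [p*27.550418 + (1-p)*3.978757] = 14.093924


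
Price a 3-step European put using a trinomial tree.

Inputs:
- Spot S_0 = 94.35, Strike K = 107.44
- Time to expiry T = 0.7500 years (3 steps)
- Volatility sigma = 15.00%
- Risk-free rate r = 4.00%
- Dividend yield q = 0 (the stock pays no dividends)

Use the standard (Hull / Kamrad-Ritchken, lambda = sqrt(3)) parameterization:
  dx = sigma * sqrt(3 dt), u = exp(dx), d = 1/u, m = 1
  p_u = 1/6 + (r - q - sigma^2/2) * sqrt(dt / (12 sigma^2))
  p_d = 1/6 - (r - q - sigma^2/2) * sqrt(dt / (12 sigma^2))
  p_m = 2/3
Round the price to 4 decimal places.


Answer: Price = V(0,0) = 11.2412

Derivation:
dt = T/N = 0.250000; dx = sigma*sqrt(3*dt) = 0.129904
u = exp(dx) = 1.138719; d = 1/u = 0.878180
p_u = 0.194331, p_m = 0.666667, p_d = 0.139002
Discount per step: exp(-r*dt) = 0.990050
Stock lattice S(k, j) with j the centered position index:
  k=0: S(0,+0) = 94.3500
  k=1: S(1,-1) = 82.8563; S(1,+0) = 94.3500; S(1,+1) = 107.4381
  k=2: S(2,-2) = 72.7627; S(2,-1) = 82.8563; S(2,+0) = 94.3500; S(2,+1) = 107.4381; S(2,+2) = 122.3418
  k=3: S(3,-3) = 63.8988; S(3,-2) = 72.7627; S(3,-1) = 82.8563; S(3,+0) = 94.3500; S(3,+1) = 107.4381; S(3,+2) = 122.3418; S(3,+3) = 139.3129
Terminal payoffs V(N, j) = max(K - S_T, 0):
  V(3,-3) = 43.541247; V(3,-2) = 34.677286; V(3,-1) = 24.583727; V(3,+0) = 13.090000; V(3,+1) = 0.001877; V(3,+2) = 0.000000; V(3,+3) = 0.000000
Backward induction: V(k, j) = exp(-r*dt) * [p_u * V(k+1, j+1) + p_m * V(k+1, j) + p_d * V(k+1, j-1)]
  V(2,-2) = exp(-r*dt) * [p_u*24.583727 + p_m*34.677286 + p_d*43.541247] = 33.610112
  V(2,-1) = exp(-r*dt) * [p_u*13.090000 + p_m*24.583727 + p_d*34.677286] = 23.516812
  V(2,+0) = exp(-r*dt) * [p_u*0.001877 + p_m*13.090000 + p_d*24.583727] = 12.023381
  V(2,+1) = exp(-r*dt) * [p_u*0.000000 + p_m*0.001877 + p_d*13.090000] = 1.802670
  V(2,+2) = exp(-r*dt) * [p_u*0.000000 + p_m*0.000000 + p_d*0.001877] = 0.000258
  V(1,-1) = exp(-r*dt) * [p_u*12.023381 + p_m*23.516812 + p_d*33.610112] = 22.460534
  V(1,+0) = exp(-r*dt) * [p_u*1.802670 + p_m*12.023381 + p_d*23.516812] = 11.519018
  V(1,+1) = exp(-r*dt) * [p_u*0.000258 + p_m*1.802670 + p_d*12.023381] = 2.844516
  V(0,+0) = exp(-r*dt) * [p_u*2.844516 + p_m*11.519018 + p_d*22.460534] = 11.241206
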